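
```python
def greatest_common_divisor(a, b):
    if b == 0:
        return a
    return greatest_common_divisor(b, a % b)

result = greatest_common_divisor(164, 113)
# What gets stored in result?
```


greatest_common_divisor(164, 113)
= greatest_common_divisor(113, 164 % 113) = greatest_common_divisor(113, 51)
= greatest_common_divisor(51, 113 % 51) = greatest_common_divisor(51, 11)
= greatest_common_divisor(11, 51 % 11) = greatest_common_divisor(11, 7)
= greatest_common_divisor(7, 11 % 7) = greatest_common_divisor(7, 4)
= greatest_common_divisor(4, 7 % 4) = greatest_common_divisor(4, 3)
= greatest_common_divisor(3, 4 % 3) = greatest_common_divisor(3, 1)
= greatest_common_divisor(1, 3 % 1) = greatest_common_divisor(1, 0)
b == 0, return a = 1


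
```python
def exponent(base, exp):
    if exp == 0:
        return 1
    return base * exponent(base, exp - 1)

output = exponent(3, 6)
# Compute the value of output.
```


exponent(3, 6)
= 3 * exponent(3, 5)
= 3 * 3 * exponent(3, 4)
= 3 * 3 * 3 * exponent(3, 3)
= 3 * 3 * 3 * 3 * exponent(3, 2)
= 3 * 3 * 3 * 3 * 3 * exponent(3, 1)
= 3 * 3 * 3 * 3 * 3 * 3 * exponent(3, 0)
= 3 * 3 * 3 * 3 * 3 * 3 * 1
= 729


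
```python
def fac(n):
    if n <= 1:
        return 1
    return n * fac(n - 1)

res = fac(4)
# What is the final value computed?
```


fac(4)
= 4 * fac(3)
= 4 * 3 * fac(2)
= 4 * 3 * 2 * fac(1)
= 4 * 3 * 2 * 1
= 24


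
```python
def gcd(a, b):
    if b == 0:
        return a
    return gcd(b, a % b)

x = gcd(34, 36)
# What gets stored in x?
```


gcd(34, 36)
= gcd(36, 34 % 36) = gcd(36, 34)
= gcd(34, 36 % 34) = gcd(34, 2)
= gcd(2, 34 % 2) = gcd(2, 0)
b == 0, return a = 2


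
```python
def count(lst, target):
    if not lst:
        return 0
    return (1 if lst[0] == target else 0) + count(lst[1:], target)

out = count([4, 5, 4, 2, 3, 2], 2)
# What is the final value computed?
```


count([4, 5, 4, 2, 3, 2], 2)
lst[0]=4 != 2: 0 + count([5, 4, 2, 3, 2], 2)
lst[0]=5 != 2: 0 + count([4, 2, 3, 2], 2)
lst[0]=4 != 2: 0 + count([2, 3, 2], 2)
lst[0]=2 == 2: 1 + count([3, 2], 2)
lst[0]=3 != 2: 0 + count([2], 2)
lst[0]=2 == 2: 1 + count([], 2)
= 2


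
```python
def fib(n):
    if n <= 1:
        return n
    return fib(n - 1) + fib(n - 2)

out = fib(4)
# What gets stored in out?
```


fib(4)
= fib(3) + fib(2)
= (fib(2) + fib(1)) + fib(2)
Computing bottom-up: fib(0)=0, fib(1)=1, fib(2)=1, fib(3)=2, fib(4)=3
= 3


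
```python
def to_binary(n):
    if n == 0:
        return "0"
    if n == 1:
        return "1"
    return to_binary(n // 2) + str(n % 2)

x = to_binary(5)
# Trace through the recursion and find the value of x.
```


to_binary(5)
= to_binary(2) + "1"
= to_binary(1) + "0" + "1"
= "1" + "0" + "1"
= "101"


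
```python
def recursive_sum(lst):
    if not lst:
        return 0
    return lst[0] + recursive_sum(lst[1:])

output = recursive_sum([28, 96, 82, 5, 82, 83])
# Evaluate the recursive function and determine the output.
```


recursive_sum([28, 96, 82, 5, 82, 83])
= 28 + recursive_sum([96, 82, 5, 82, 83])
= 28 + 96 + recursive_sum([82, 5, 82, 83])
= 28 + 96 + 82 + recursive_sum([5, 82, 83])
= 28 + 96 + 82 + 5 + recursive_sum([82, 83])
= 28 + 96 + 82 + 5 + 82 + recursive_sum([83])
= 28 + 96 + 82 + 5 + 82 + 83 + recursive_sum([])
= 28 + 96 + 82 + 5 + 82 + 83 + 0
= 376


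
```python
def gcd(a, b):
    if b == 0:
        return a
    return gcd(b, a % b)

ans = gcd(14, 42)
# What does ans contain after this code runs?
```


gcd(14, 42)
= gcd(42, 14 % 42) = gcd(42, 14)
= gcd(14, 42 % 14) = gcd(14, 0)
b == 0, return a = 14


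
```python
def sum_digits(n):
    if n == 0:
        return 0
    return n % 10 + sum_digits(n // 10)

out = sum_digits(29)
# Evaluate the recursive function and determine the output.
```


sum_digits(29)
= 9 + sum_digits(2)
= 9 + 2 + sum_digits(0)
= 9 + 2 + 0
= 11


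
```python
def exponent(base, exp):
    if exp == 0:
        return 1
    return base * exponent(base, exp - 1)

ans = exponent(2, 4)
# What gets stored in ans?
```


exponent(2, 4)
= 2 * exponent(2, 3)
= 2 * 2 * exponent(2, 2)
= 2 * 2 * 2 * exponent(2, 1)
= 2 * 2 * 2 * 2 * exponent(2, 0)
= 2 * 2 * 2 * 2 * 1
= 16


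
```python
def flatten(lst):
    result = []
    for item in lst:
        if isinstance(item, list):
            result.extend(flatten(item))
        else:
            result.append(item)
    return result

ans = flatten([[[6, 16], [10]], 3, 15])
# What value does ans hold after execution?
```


flatten([[[6, 16], [10]], 3, 15])
Processing each element:
  [[6, 16], [10]] is a list -> flatten recursively -> [6, 16, 10]
  3 is not a list -> append 3
  15 is not a list -> append 15
= [6, 16, 10, 3, 15]


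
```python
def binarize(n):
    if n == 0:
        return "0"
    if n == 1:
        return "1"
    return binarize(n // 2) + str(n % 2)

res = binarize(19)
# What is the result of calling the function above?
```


binarize(19)
= binarize(9) + "1"
= binarize(4) + "1" + "1"
= binarize(2) + "0" + "1" + "1"
= binarize(1) + "0" + "0" + "1" + "1"
= "1" + "0" + "0" + "1" + "1"
= "10011"


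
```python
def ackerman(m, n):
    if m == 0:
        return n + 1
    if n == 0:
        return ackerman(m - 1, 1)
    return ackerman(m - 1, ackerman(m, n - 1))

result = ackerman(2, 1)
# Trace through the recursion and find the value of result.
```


ackerman(2, 1)
= ackerman(1, ackerman(2, 0))
First compute ackerman(2, 0) = 3
= ackerman(1, 3)
= 5


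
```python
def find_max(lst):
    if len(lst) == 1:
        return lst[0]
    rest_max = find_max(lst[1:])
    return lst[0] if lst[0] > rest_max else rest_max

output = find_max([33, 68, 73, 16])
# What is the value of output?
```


find_max([33, 68, 73, 16])
= compare 33 with find_max([68, 73, 16])
= compare 68 with find_max([73, 16])
= compare 73 with find_max([16])
Base: find_max([16]) = 16
compare 73 with 16: max = 73
compare 68 with 73: max = 73
compare 33 with 73: max = 73
= 73


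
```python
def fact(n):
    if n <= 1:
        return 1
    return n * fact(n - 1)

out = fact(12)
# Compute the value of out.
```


fact(12)
= 12 * fact(11)
= 12 * 11 * fact(10)
= 12 * 11 * 10 * fact(9)
= 12 * 11 * 10 * 9 * fact(8)
= 12 * 11 * 10 * 9 * 8 * fact(7)
= 12 * 11 * 10 * 9 * 8 * 7 * fact(6)
= 12 * 11 * 10 * 9 * 8 * 7 * 6 * fact(5)
= 12 * 11 * 10 * 9 * 8 * 7 * 6 * 5 * fact(4)
= 12 * 11 * 10 * 9 * 8 * 7 * 6 * 5 * 4 * fact(3)
= 12 * 11 * 10 * 9 * 8 * 7 * 6 * 5 * 4 * 3 * fact(2)
= 12 * 11 * 10 * 9 * 8 * 7 * 6 * 5 * 4 * 3 * 2 * fact(1)
= 12 * 11 * 10 * 9 * 8 * 7 * 6 * 5 * 4 * 3 * 2 * 1
= 479001600


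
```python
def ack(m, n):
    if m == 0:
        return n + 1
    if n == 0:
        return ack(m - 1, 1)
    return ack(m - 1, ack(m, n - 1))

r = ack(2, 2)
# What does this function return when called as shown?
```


ack(2, 2)
= ack(1, ack(2, 1))
First compute ack(2, 1) = 5
= ack(1, 5)
= 7


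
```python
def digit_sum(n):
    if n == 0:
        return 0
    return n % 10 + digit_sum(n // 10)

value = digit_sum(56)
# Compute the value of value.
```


digit_sum(56)
= 6 + digit_sum(5)
= 6 + 5 + digit_sum(0)
= 6 + 5 + 0
= 11


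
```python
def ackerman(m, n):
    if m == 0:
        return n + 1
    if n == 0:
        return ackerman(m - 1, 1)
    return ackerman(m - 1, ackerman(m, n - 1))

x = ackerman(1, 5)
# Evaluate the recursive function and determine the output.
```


ackerman(1, 5)
= ackerman(0, ackerman(1, 4))
First compute ackerman(1, 4) = 6
= ackerman(0, 6)
= 7


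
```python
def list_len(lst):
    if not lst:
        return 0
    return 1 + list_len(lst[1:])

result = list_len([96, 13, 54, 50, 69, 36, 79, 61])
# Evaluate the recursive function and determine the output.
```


list_len([96, 13, 54, 50, 69, 36, 79, 61])
= 1 + list_len([13, 54, 50, 69, 36, 79, 61])
= 1 + 1 + list_len([54, 50, 69, 36, 79, 61])
= 1 + 1 + 1 + list_len([50, 69, 36, 79, 61])
= 1 + 1 + 1 + 1 + list_len([69, 36, 79, 61])
= 1 + 1 + 1 + 1 + 1 + list_len([36, 79, 61])
= 1 + 1 + 1 + 1 + 1 + 1 + list_len([79, 61])
= 1 + 1 + 1 + 1 + 1 + 1 + 1 + list_len([61])
= 1 + 1 + 1 + 1 + 1 + 1 + 1 + 1 + list_len([])
= 1 + 1 + 1 + 1 + 1 + 1 + 1 + 1 + 0
= 8


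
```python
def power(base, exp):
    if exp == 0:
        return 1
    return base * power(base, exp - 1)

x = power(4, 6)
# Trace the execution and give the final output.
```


power(4, 6)
= 4 * power(4, 5)
= 4 * 4 * power(4, 4)
= 4 * 4 * 4 * power(4, 3)
= 4 * 4 * 4 * 4 * power(4, 2)
= 4 * 4 * 4 * 4 * 4 * power(4, 1)
= 4 * 4 * 4 * 4 * 4 * 4 * power(4, 0)
= 4 * 4 * 4 * 4 * 4 * 4 * 1
= 4096


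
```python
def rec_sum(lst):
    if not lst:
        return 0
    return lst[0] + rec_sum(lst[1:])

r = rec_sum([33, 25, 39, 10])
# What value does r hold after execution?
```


rec_sum([33, 25, 39, 10])
= 33 + rec_sum([25, 39, 10])
= 33 + 25 + rec_sum([39, 10])
= 33 + 25 + 39 + rec_sum([10])
= 33 + 25 + 39 + 10 + rec_sum([])
= 33 + 25 + 39 + 10 + 0
= 107


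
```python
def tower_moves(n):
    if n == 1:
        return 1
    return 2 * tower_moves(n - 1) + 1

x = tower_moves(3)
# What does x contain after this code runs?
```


tower_moves(3)
= 2 * tower_moves(2) + 1
= 2 * (2 * tower_moves(1) + 1) + 1
Now compute bottom-up:
tower_moves(1) = 1
tower_moves(2) = 2 * 1 + 1 = 3
tower_moves(3) = 2 * 3 + 1 = 7
= 7


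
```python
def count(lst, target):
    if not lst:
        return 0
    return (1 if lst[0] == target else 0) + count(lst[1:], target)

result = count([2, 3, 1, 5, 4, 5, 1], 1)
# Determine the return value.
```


count([2, 3, 1, 5, 4, 5, 1], 1)
lst[0]=2 != 1: 0 + count([3, 1, 5, 4, 5, 1], 1)
lst[0]=3 != 1: 0 + count([1, 5, 4, 5, 1], 1)
lst[0]=1 == 1: 1 + count([5, 4, 5, 1], 1)
lst[0]=5 != 1: 0 + count([4, 5, 1], 1)
lst[0]=4 != 1: 0 + count([5, 1], 1)
lst[0]=5 != 1: 0 + count([1], 1)
lst[0]=1 == 1: 1 + count([], 1)
= 2


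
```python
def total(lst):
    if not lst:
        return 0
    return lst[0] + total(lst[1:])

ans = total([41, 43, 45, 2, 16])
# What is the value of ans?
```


total([41, 43, 45, 2, 16])
= 41 + total([43, 45, 2, 16])
= 41 + 43 + total([45, 2, 16])
= 41 + 43 + 45 + total([2, 16])
= 41 + 43 + 45 + 2 + total([16])
= 41 + 43 + 45 + 2 + 16 + total([])
= 41 + 43 + 45 + 2 + 16 + 0
= 147


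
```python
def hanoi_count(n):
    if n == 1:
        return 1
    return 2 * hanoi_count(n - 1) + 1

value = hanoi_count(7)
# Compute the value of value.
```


hanoi_count(7)
= 2 * hanoi_count(6) + 1
= 2 * (2 * hanoi_count(5) + 1) + 1
= 2 * (2 * (2 * hanoi_count(4) + 1) + 1) + 1
= 2 * (2 * (2 * (2 * hanoi_count(3) + 1) + 1) + 1) + 1
= 2 * (2 * (2 * (2 * (2 * hanoi_count(2) + 1) + 1) + 1) + 1) + 1
= 2 * (2 * (2 * (2 * (2 * (2 * hanoi_count(1) + 1) + 1) + 1) + 1) + 1) + 1
Now compute bottom-up:
hanoi_count(1) = 1
hanoi_count(2) = 2 * 1 + 1 = 3
hanoi_count(3) = 2 * 3 + 1 = 7
hanoi_count(4) = 2 * 7 + 1 = 15
hanoi_count(5) = 2 * 15 + 1 = 31
hanoi_count(6) = 2 * 31 + 1 = 63
hanoi_count(7) = 2 * 63 + 1 = 127
= 127


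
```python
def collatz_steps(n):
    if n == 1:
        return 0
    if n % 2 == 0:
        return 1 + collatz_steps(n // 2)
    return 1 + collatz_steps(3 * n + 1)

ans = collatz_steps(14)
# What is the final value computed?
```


collatz_steps(14)
14 is even -> collatz_steps(7)
7 is odd -> 3*7+1 = 22 -> collatz_steps(22)
22 is even -> collatz_steps(11)
11 is odd -> 3*11+1 = 34 -> collatz_steps(34)
34 is even -> collatz_steps(17)
17 is odd -> 3*17+1 = 52 -> collatz_steps(52)
52 is even -> collatz_steps(26)
26 is even -> collatz_steps(13)
13 is odd -> 3*13+1 = 40 -> collatz_steps(40)
40 is even -> collatz_steps(20)
20 is even -> collatz_steps(10)
10 is even -> collatz_steps(5)
5 is odd -> 3*5+1 = 16 -> collatz_steps(16)
16 is even -> collatz_steps(8)
8 is even -> collatz_steps(4)
4 is even -> collatz_steps(2)
2 is even -> collatz_steps(1)
Reached 1 after 17 steps
= 17


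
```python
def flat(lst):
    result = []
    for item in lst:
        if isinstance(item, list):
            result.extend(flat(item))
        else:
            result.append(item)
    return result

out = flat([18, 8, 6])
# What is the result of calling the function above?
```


flat([18, 8, 6])
Processing each element:
  18 is not a list -> append 18
  8 is not a list -> append 8
  6 is not a list -> append 6
= [18, 8, 6]


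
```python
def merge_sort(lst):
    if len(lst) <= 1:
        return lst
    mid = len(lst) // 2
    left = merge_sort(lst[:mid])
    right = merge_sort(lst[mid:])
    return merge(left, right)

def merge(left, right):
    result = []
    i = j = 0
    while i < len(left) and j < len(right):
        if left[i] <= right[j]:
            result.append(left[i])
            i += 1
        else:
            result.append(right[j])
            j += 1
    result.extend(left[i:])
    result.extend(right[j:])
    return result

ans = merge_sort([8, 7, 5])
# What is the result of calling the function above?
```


merge_sort([8, 7, 5])
Split into [8] and [7, 5]
Left sorted: [8]
Right sorted: [5, 7]
Merge [8] and [5, 7]
= [5, 7, 8]


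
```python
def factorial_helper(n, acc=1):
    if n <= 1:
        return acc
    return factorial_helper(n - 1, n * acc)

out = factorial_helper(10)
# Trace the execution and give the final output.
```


factorial_helper(10, 1)
= factorial_helper(9, 10 * 1) = factorial_helper(9, 10)
= factorial_helper(8, 9 * 10) = factorial_helper(8, 90)
= factorial_helper(7, 8 * 90) = factorial_helper(7, 720)
= factorial_helper(6, 7 * 720) = factorial_helper(6, 5040)
= factorial_helper(5, 6 * 5040) = factorial_helper(5, 30240)
= factorial_helper(4, 5 * 30240) = factorial_helper(4, 151200)
= factorial_helper(3, 4 * 151200) = factorial_helper(3, 604800)
= factorial_helper(2, 3 * 604800) = factorial_helper(2, 1814400)
= factorial_helper(1, 2 * 1814400) = factorial_helper(1, 3628800)
n <= 1, return acc = 3628800


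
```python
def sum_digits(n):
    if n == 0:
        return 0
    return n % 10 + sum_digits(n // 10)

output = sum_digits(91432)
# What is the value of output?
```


sum_digits(91432)
= 2 + sum_digits(9143)
= 2 + 3 + sum_digits(914)
= 2 + 3 + 4 + sum_digits(91)
= 2 + 3 + 4 + 1 + sum_digits(9)
= 2 + 3 + 4 + 1 + 9 + sum_digits(0)
= 2 + 3 + 4 + 1 + 9 + 0
= 19


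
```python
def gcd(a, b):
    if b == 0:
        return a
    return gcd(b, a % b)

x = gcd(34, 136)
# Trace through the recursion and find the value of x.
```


gcd(34, 136)
= gcd(136, 34 % 136) = gcd(136, 34)
= gcd(34, 136 % 34) = gcd(34, 0)
b == 0, return a = 34


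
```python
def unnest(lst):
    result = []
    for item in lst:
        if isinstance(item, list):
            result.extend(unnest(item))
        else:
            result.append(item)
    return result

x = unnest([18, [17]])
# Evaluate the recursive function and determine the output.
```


unnest([18, [17]])
Processing each element:
  18 is not a list -> append 18
  [17] is a list -> unnest recursively -> [17]
= [18, 17]


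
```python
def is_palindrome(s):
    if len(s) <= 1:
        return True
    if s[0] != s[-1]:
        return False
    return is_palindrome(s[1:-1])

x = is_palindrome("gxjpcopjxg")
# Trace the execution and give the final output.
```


is_palindrome("gxjpcopjxg")
"gxjpcopjxg": s[0]='g' == s[-1]='g' -> is_palindrome("xjpcopjx")
"xjpcopjx": s[0]='x' == s[-1]='x' -> is_palindrome("jpcopj")
"jpcopj": s[0]='j' == s[-1]='j' -> is_palindrome("pcop")
"pcop": s[0]='p' == s[-1]='p' -> is_palindrome("co")
"co": s[0]='c' != s[-1]='o' -> False
= False


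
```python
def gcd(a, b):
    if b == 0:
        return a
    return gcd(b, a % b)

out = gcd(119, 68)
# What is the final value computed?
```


gcd(119, 68)
= gcd(68, 119 % 68) = gcd(68, 51)
= gcd(51, 68 % 51) = gcd(51, 17)
= gcd(17, 51 % 17) = gcd(17, 0)
b == 0, return a = 17


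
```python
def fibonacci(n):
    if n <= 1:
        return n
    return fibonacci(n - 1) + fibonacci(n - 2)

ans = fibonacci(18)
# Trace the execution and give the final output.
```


fibonacci(18)
= fibonacci(17) + fibonacci(16)
= (fibonacci(16) + fibonacci(15)) + fibonacci(16)
Computing bottom-up: fibonacci(0)=0, fibonacci(1)=1, fibonacci(2)=1, fibonacci(3)=2, fibonacci(4)=3, fibonacci(5)=5, fibonacci(6)=8, fibonacci(7)=13, fibonacci(8)=21, fibonacci(9)=34, fibonacci(10)=55, fibonacci(11)=89, fibonacci(12)=144, fibonacci(13)=233, fibonacci(14)=377, fibonacci(15)=610, fibonacci(16)=987, fibonacci(17)=1597, fibonacci(18)=2584
= 2584


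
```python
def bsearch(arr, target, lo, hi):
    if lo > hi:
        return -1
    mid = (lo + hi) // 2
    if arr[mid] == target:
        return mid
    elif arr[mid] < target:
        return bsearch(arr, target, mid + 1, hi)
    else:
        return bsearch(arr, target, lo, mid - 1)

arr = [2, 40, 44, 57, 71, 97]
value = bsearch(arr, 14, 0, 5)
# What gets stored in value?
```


bsearch(arr, 14, 0, 5)
lo=0, hi=5, mid=2, arr[mid]=44
44 > 14, search left half
lo=0, hi=1, mid=0, arr[mid]=2
2 < 14, search right half
lo=1, hi=1, mid=1, arr[mid]=40
40 > 14, search left half
lo > hi, target not found, return -1
= -1


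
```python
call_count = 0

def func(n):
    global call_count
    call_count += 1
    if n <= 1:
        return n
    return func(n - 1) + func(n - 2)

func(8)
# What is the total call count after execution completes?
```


func(8) calls func(7) and func(6); each non-base call branches into two more.
Let C(k) = total number of calls made by func(k), including the call to func(k) itself.
Base cases: C(0) = 1, C(1) = 1
Recurrence: C(k) = 1 + C(k-1) + C(k-2)
  C(2) = 1 + C(1) + C(0) = 1 + 1 + 1 = 3
  C(3) = 1 + C(2) + C(1) = 1 + 3 + 1 = 5
  C(4) = 1 + C(3) + C(2) = 1 + 5 + 3 = 9
  C(5) = 1 + C(4) + C(3) = 1 + 9 + 5 = 15
  C(6) = 1 + C(5) + C(4) = 1 + 15 + 9 = 25
  C(7) = 1 + C(6) + C(5) = 1 + 25 + 15 = 41
  C(8) = 1 + C(7) + C(6) = 1 + 41 + 25 = 67
Total calls = C(8) = 67


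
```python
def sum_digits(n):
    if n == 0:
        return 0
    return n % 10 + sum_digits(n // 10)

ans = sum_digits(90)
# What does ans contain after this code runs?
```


sum_digits(90)
= 0 + sum_digits(9)
= 0 + 9 + sum_digits(0)
= 0 + 9 + 0
= 9


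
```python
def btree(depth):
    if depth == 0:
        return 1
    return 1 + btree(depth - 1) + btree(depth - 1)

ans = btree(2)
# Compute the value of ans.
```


btree(2)
= 1 + btree(1) + btree(1)
= 1 + 2 * btree(1)
btree(k) = 2^(k+1) - 1
btree(0) = 1
btree(1) = 3
btree(2) = 7
btree(2) = 2^3 - 1 = 7


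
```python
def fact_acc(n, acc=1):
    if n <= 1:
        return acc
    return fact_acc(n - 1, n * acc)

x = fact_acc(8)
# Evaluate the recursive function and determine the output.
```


fact_acc(8, 1)
= fact_acc(7, 8 * 1) = fact_acc(7, 8)
= fact_acc(6, 7 * 8) = fact_acc(6, 56)
= fact_acc(5, 6 * 56) = fact_acc(5, 336)
= fact_acc(4, 5 * 336) = fact_acc(4, 1680)
= fact_acc(3, 4 * 1680) = fact_acc(3, 6720)
= fact_acc(2, 3 * 6720) = fact_acc(2, 20160)
= fact_acc(1, 2 * 20160) = fact_acc(1, 40320)
n <= 1, return acc = 40320


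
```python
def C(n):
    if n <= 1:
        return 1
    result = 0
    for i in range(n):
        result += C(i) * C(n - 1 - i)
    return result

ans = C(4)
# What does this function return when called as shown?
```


C(4)
= sum of C(i) * C(4-1-i) for i in 0..3
First compute sub-values bottom-up:
  C(0) = 1, C(1) = 1
  C(2) = 1*1 + 1*1 = 2
  C(3) = 1*2 + 1*1 + 2*1 = 5
Now C(4):
  C(0)*C(3) = 1*5 = 5
  C(1)*C(2) = 1*2 = 2
  C(2)*C(1) = 2*1 = 2
  C(3)*C(0) = 5*1 = 5
= 5 + 2 + 2 + 5
= 14


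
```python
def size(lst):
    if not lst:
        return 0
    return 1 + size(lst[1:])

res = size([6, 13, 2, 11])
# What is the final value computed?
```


size([6, 13, 2, 11])
= 1 + size([13, 2, 11])
= 1 + 1 + size([2, 11])
= 1 + 1 + 1 + size([11])
= 1 + 1 + 1 + 1 + size([])
= 1 + 1 + 1 + 1 + 0
= 4


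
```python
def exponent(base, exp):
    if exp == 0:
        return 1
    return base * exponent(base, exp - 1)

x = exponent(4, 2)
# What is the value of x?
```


exponent(4, 2)
= 4 * exponent(4, 1)
= 4 * 4 * exponent(4, 0)
= 4 * 4 * 1
= 16


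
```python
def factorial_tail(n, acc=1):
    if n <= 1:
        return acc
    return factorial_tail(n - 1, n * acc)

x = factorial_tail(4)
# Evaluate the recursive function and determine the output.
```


factorial_tail(4, 1)
= factorial_tail(3, 4 * 1) = factorial_tail(3, 4)
= factorial_tail(2, 3 * 4) = factorial_tail(2, 12)
= factorial_tail(1, 2 * 12) = factorial_tail(1, 24)
n <= 1, return acc = 24


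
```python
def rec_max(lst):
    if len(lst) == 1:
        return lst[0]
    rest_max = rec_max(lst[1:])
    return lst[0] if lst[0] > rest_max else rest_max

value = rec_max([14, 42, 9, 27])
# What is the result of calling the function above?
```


rec_max([14, 42, 9, 27])
= compare 14 with rec_max([42, 9, 27])
= compare 42 with rec_max([9, 27])
= compare 9 with rec_max([27])
Base: rec_max([27]) = 27
compare 9 with 27: max = 27
compare 42 with 27: max = 42
compare 14 with 42: max = 42
= 42


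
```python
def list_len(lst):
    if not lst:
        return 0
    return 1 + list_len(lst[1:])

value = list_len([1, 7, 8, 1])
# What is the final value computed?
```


list_len([1, 7, 8, 1])
= 1 + list_len([7, 8, 1])
= 1 + 1 + list_len([8, 1])
= 1 + 1 + 1 + list_len([1])
= 1 + 1 + 1 + 1 + list_len([])
= 1 + 1 + 1 + 1 + 0
= 4


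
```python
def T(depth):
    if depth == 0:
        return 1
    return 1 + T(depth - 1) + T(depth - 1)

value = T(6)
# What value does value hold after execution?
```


T(6)
= 1 + T(5) + T(5)
= 1 + 2 * T(5)
T(k) = 2^(k+1) - 1
T(0) = 1
T(1) = 3
T(2) = 7
T(3) = 15
T(4) = 31
T(6) = 2^7 - 1 = 127


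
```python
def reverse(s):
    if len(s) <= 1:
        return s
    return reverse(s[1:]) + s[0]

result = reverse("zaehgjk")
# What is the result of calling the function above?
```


reverse("zaehgjk")
= reverse("aehgjk") + "z"
= reverse("ehgjk") + "a" + "z"
= reverse("hgjk") + "e" + "a" + "z"
= reverse("gjk") + "h" + "e" + "a" + "z"
= reverse("jk") + "g" + "h" + "e" + "a" + "z"
= reverse("k") + "j" + "g" + "h" + "e" + "a" + "z"
= "k" + "j" + "g" + "h" + "e" + "a" + "z"
= "kjgheaz"


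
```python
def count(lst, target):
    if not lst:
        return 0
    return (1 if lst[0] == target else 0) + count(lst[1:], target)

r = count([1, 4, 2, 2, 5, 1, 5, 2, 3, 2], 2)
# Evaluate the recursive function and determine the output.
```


count([1, 4, 2, 2, 5, 1, 5, 2, 3, 2], 2)
lst[0]=1 != 2: 0 + count([4, 2, 2, 5, 1, 5, 2, 3, 2], 2)
lst[0]=4 != 2: 0 + count([2, 2, 5, 1, 5, 2, 3, 2], 2)
lst[0]=2 == 2: 1 + count([2, 5, 1, 5, 2, 3, 2], 2)
lst[0]=2 == 2: 1 + count([5, 1, 5, 2, 3, 2], 2)
lst[0]=5 != 2: 0 + count([1, 5, 2, 3, 2], 2)
lst[0]=1 != 2: 0 + count([5, 2, 3, 2], 2)
lst[0]=5 != 2: 0 + count([2, 3, 2], 2)
lst[0]=2 == 2: 1 + count([3, 2], 2)
lst[0]=3 != 2: 0 + count([2], 2)
lst[0]=2 == 2: 1 + count([], 2)
= 4


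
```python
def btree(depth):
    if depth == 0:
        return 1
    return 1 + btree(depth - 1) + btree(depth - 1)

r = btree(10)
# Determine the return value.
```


btree(10)
= 1 + btree(9) + btree(9)
= 1 + 2 * btree(9)
btree(k) = 2^(k+1) - 1
btree(0) = 1
btree(1) = 3
btree(2) = 7
btree(3) = 15
btree(4) = 31
btree(10) = 2^11 - 1 = 2047


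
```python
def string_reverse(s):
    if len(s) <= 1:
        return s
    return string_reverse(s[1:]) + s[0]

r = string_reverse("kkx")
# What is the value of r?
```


string_reverse("kkx")
= string_reverse("kx") + "k"
= string_reverse("x") + "k" + "k"
= "x" + "k" + "k"
= "xkk"


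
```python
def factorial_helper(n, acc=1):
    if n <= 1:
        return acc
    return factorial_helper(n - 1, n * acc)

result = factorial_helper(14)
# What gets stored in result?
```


factorial_helper(14, 1)
= factorial_helper(13, 14 * 1) = factorial_helper(13, 14)
= factorial_helper(12, 13 * 14) = factorial_helper(12, 182)
= factorial_helper(11, 12 * 182) = factorial_helper(11, 2184)
= factorial_helper(10, 11 * 2184) = factorial_helper(10, 24024)
= factorial_helper(9, 10 * 24024) = factorial_helper(9, 240240)
= factorial_helper(8, 9 * 240240) = factorial_helper(8, 2162160)
= factorial_helper(7, 8 * 2162160) = factorial_helper(7, 17297280)
= factorial_helper(6, 7 * 17297280) = factorial_helper(6, 121080960)
= factorial_helper(5, 6 * 121080960) = factorial_helper(5, 726485760)
= factorial_helper(4, 5 * 726485760) = factorial_helper(4, 3632428800)
= factorial_helper(3, 4 * 3632428800) = factorial_helper(3, 14529715200)
= factorial_helper(2, 3 * 14529715200) = factorial_helper(2, 43589145600)
= factorial_helper(1, 2 * 43589145600) = factorial_helper(1, 87178291200)
n <= 1, return acc = 87178291200


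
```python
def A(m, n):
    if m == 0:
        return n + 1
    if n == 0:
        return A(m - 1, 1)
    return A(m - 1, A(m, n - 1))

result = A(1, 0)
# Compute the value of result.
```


A(1, 0)
n == 0: return A(0, 1)
= A(0, 1) = 2
= 2


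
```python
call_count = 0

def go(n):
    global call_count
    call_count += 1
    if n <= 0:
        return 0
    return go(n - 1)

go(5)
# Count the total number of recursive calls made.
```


go(5) calls go(4) calls ... calls go(0)
Total calls: 5 + 1 (for base case) = 6


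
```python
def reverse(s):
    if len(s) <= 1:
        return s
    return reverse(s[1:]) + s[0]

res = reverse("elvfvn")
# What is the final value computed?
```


reverse("elvfvn")
= reverse("lvfvn") + "e"
= reverse("vfvn") + "l" + "e"
= reverse("fvn") + "v" + "l" + "e"
= reverse("vn") + "f" + "v" + "l" + "e"
= reverse("n") + "v" + "f" + "v" + "l" + "e"
= "n" + "v" + "f" + "v" + "l" + "e"
= "nvfvle"


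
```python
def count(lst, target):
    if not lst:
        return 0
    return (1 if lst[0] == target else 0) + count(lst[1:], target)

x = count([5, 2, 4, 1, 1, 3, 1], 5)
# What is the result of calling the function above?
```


count([5, 2, 4, 1, 1, 3, 1], 5)
lst[0]=5 == 5: 1 + count([2, 4, 1, 1, 3, 1], 5)
lst[0]=2 != 5: 0 + count([4, 1, 1, 3, 1], 5)
lst[0]=4 != 5: 0 + count([1, 1, 3, 1], 5)
lst[0]=1 != 5: 0 + count([1, 3, 1], 5)
lst[0]=1 != 5: 0 + count([3, 1], 5)
lst[0]=3 != 5: 0 + count([1], 5)
lst[0]=1 != 5: 0 + count([], 5)
= 1


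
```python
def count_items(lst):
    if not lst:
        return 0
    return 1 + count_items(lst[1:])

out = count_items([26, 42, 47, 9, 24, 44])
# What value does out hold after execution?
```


count_items([26, 42, 47, 9, 24, 44])
= 1 + count_items([42, 47, 9, 24, 44])
= 1 + 1 + count_items([47, 9, 24, 44])
= 1 + 1 + 1 + count_items([9, 24, 44])
= 1 + 1 + 1 + 1 + count_items([24, 44])
= 1 + 1 + 1 + 1 + 1 + count_items([44])
= 1 + 1 + 1 + 1 + 1 + 1 + count_items([])
= 1 + 1 + 1 + 1 + 1 + 1 + 0
= 6


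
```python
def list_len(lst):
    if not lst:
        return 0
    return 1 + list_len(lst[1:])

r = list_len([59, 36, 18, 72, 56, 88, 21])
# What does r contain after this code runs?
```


list_len([59, 36, 18, 72, 56, 88, 21])
= 1 + list_len([36, 18, 72, 56, 88, 21])
= 1 + 1 + list_len([18, 72, 56, 88, 21])
= 1 + 1 + 1 + list_len([72, 56, 88, 21])
= 1 + 1 + 1 + 1 + list_len([56, 88, 21])
= 1 + 1 + 1 + 1 + 1 + list_len([88, 21])
= 1 + 1 + 1 + 1 + 1 + 1 + list_len([21])
= 1 + 1 + 1 + 1 + 1 + 1 + 1 + list_len([])
= 1 + 1 + 1 + 1 + 1 + 1 + 1 + 0
= 7


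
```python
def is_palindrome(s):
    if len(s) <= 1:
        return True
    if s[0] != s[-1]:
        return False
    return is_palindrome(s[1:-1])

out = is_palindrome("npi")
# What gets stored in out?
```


is_palindrome("npi")
"npi": s[0]='n' != s[-1]='i' -> False
= False


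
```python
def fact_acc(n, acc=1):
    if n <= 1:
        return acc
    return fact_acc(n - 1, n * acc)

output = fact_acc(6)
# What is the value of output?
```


fact_acc(6, 1)
= fact_acc(5, 6 * 1) = fact_acc(5, 6)
= fact_acc(4, 5 * 6) = fact_acc(4, 30)
= fact_acc(3, 4 * 30) = fact_acc(3, 120)
= fact_acc(2, 3 * 120) = fact_acc(2, 360)
= fact_acc(1, 2 * 360) = fact_acc(1, 720)
n <= 1, return acc = 720


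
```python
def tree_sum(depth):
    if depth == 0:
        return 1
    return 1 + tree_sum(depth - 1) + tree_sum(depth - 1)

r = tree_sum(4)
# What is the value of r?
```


tree_sum(4)
= 1 + tree_sum(3) + tree_sum(3)
= 1 + 2 * tree_sum(3)
tree_sum(k) = 2^(k+1) - 1
tree_sum(0) = 1
tree_sum(1) = 3
tree_sum(2) = 7
tree_sum(3) = 15
tree_sum(4) = 31
tree_sum(4) = 2^5 - 1 = 31


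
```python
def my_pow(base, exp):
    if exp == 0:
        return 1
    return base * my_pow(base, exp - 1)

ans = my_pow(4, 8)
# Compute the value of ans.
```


my_pow(4, 8)
= 4 * my_pow(4, 7)
= 4 * 4 * my_pow(4, 6)
= 4 * 4 * 4 * my_pow(4, 5)
= 4 * 4 * 4 * 4 * my_pow(4, 4)
= 4 * 4 * 4 * 4 * 4 * my_pow(4, 3)
= 4 * 4 * 4 * 4 * 4 * 4 * my_pow(4, 2)
= 4 * 4 * 4 * 4 * 4 * 4 * 4 * my_pow(4, 1)
= 4 * 4 * 4 * 4 * 4 * 4 * 4 * 4 * my_pow(4, 0)
= 4 * 4 * 4 * 4 * 4 * 4 * 4 * 4 * 1
= 65536


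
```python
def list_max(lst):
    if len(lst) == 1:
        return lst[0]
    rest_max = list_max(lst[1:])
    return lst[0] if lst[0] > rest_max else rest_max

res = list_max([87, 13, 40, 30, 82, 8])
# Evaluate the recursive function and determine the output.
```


list_max([87, 13, 40, 30, 82, 8])
= compare 87 with list_max([13, 40, 30, 82, 8])
= compare 13 with list_max([40, 30, 82, 8])
= compare 40 with list_max([30, 82, 8])
= compare 30 with list_max([82, 8])
= compare 82 with list_max([8])
Base: list_max([8]) = 8
compare 82 with 8: max = 82
compare 30 with 82: max = 82
compare 40 with 82: max = 82
compare 13 with 82: max = 82
compare 87 with 82: max = 87
= 87


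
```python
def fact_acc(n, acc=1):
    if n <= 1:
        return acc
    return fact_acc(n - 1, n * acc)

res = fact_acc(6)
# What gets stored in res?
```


fact_acc(6, 1)
= fact_acc(5, 6 * 1) = fact_acc(5, 6)
= fact_acc(4, 5 * 6) = fact_acc(4, 30)
= fact_acc(3, 4 * 30) = fact_acc(3, 120)
= fact_acc(2, 3 * 120) = fact_acc(2, 360)
= fact_acc(1, 2 * 360) = fact_acc(1, 720)
n <= 1, return acc = 720


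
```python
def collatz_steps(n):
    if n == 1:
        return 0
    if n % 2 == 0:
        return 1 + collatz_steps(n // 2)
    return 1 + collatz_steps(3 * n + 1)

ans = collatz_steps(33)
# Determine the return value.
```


collatz_steps(33)
33 is odd -> 3*33+1 = 100 -> collatz_steps(100)
100 is even -> collatz_steps(50)
50 is even -> collatz_steps(25)
25 is odd -> 3*25+1 = 76 -> collatz_steps(76)
76 is even -> collatz_steps(38)
38 is even -> collatz_steps(19)
19 is odd -> 3*19+1 = 58 -> collatz_steps(58)
58 is even -> collatz_steps(29)
29 is odd -> 3*29+1 = 88 -> collatz_steps(88)
88 is even -> collatz_steps(44)
44 is even -> collatz_steps(22)
22 is even -> collatz_steps(11)
11 is odd -> 3*11+1 = 34 -> collatz_steps(34)
34 is even -> collatz_steps(17)
17 is odd -> 3*17+1 = 52 -> collatz_steps(52)
52 is even -> collatz_steps(26)
26 is even -> collatz_steps(13)
13 is odd -> 3*13+1 = 40 -> collatz_steps(40)
40 is even -> collatz_steps(20)
20 is even -> collatz_steps(10)
10 is even -> collatz_steps(5)
5 is odd -> 3*5+1 = 16 -> collatz_steps(16)
16 is even -> collatz_steps(8)
8 is even -> collatz_steps(4)
4 is even -> collatz_steps(2)
2 is even -> collatz_steps(1)
Reached 1 after 26 steps
= 26


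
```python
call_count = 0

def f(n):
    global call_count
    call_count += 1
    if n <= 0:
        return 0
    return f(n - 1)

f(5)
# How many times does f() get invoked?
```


f(5) calls f(4) calls ... calls f(0)
Total calls: 5 + 1 (for base case) = 6


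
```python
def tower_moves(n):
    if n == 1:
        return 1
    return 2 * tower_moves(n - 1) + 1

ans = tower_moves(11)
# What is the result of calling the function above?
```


tower_moves(11)
= 2 * tower_moves(10) + 1
= 2 * (2 * tower_moves(9) + 1) + 1
= 2 * (2 * (2 * tower_moves(8) + 1) + 1) + 1
= 2 * (2 * (2 * (2 * tower_moves(7) + 1) + 1) + 1) + 1
= 2 * (2 * (2 * (2 * (2 * tower_moves(6) + 1) + 1) + 1) + 1) + 1
= 2 * (2 * (2 * (2 * (2 * (2 * tower_moves(5) + 1) + 1) + 1) + 1) + 1) + 1
= 2 * (2 * (2 * (2 * (2 * (2 * (2 * tower_moves(4) + 1) + 1) + 1) + 1) + 1) + 1) + 1
= 2 * (2 * (2 * (2 * (2 * (2 * (2 * (2 * tower_moves(3) + 1) + 1) + 1) + 1) + 1) + 1) + 1) + 1
= 2 * (2 * (2 * (2 * (2 * (2 * (2 * (2 * (2 * tower_moves(2) + 1) + 1) + 1) + 1) + 1) + 1) + 1) + 1) + 1
= 2 * (2 * (2 * (2 * (2 * (2 * (2 * (2 * (2 * (2 * tower_moves(1) + 1) + 1) + 1) + 1) + 1) + 1) + 1) + 1) + 1) + 1
Now compute bottom-up:
tower_moves(1) = 1
tower_moves(2) = 2 * 1 + 1 = 3
tower_moves(3) = 2 * 3 + 1 = 7
tower_moves(4) = 2 * 7 + 1 = 15
tower_moves(5) = 2 * 15 + 1 = 31
tower_moves(6) = 2 * 31 + 1 = 63
tower_moves(7) = 2 * 63 + 1 = 127
tower_moves(8) = 2 * 127 + 1 = 255
tower_moves(9) = 2 * 255 + 1 = 511
tower_moves(10) = 2 * 511 + 1 = 1023
tower_moves(11) = 2 * 1023 + 1 = 2047
= 2047


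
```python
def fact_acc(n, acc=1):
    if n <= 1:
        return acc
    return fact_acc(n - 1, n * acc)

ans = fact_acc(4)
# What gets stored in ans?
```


fact_acc(4, 1)
= fact_acc(3, 4 * 1) = fact_acc(3, 4)
= fact_acc(2, 3 * 4) = fact_acc(2, 12)
= fact_acc(1, 2 * 12) = fact_acc(1, 24)
n <= 1, return acc = 24


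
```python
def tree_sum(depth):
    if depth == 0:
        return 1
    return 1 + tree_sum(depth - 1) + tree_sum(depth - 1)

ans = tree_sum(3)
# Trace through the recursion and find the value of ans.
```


tree_sum(3)
= 1 + tree_sum(2) + tree_sum(2)
= 1 + 2 * tree_sum(2)
tree_sum(k) = 2^(k+1) - 1
tree_sum(0) = 1
tree_sum(1) = 3
tree_sum(2) = 7
tree_sum(3) = 15
tree_sum(3) = 2^4 - 1 = 15


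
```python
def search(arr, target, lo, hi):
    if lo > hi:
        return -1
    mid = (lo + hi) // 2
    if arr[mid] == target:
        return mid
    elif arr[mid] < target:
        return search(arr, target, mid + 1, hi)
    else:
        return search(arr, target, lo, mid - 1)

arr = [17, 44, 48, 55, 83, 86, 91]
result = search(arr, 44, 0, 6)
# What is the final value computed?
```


search(arr, 44, 0, 6)
lo=0, hi=6, mid=3, arr[mid]=55
55 > 44, search left half
lo=0, hi=2, mid=1, arr[mid]=44
arr[1] == 44, found at index 1
= 1


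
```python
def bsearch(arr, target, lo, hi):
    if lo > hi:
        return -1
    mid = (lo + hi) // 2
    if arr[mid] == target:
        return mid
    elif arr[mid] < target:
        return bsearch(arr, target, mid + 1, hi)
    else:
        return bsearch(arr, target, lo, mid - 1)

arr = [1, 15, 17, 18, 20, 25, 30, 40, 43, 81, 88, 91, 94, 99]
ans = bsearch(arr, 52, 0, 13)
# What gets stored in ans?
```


bsearch(arr, 52, 0, 13)
lo=0, hi=13, mid=6, arr[mid]=30
30 < 52, search right half
lo=7, hi=13, mid=10, arr[mid]=88
88 > 52, search left half
lo=7, hi=9, mid=8, arr[mid]=43
43 < 52, search right half
lo=9, hi=9, mid=9, arr[mid]=81
81 > 52, search left half
lo > hi, target not found, return -1
= -1


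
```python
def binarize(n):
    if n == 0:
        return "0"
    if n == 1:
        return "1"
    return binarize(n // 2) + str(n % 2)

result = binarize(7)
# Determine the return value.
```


binarize(7)
= binarize(3) + "1"
= binarize(1) + "1" + "1"
= "1" + "1" + "1"
= "111"


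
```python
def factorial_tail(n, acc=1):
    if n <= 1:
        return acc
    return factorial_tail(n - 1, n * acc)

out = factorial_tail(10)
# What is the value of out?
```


factorial_tail(10, 1)
= factorial_tail(9, 10 * 1) = factorial_tail(9, 10)
= factorial_tail(8, 9 * 10) = factorial_tail(8, 90)
= factorial_tail(7, 8 * 90) = factorial_tail(7, 720)
= factorial_tail(6, 7 * 720) = factorial_tail(6, 5040)
= factorial_tail(5, 6 * 5040) = factorial_tail(5, 30240)
= factorial_tail(4, 5 * 30240) = factorial_tail(4, 151200)
= factorial_tail(3, 4 * 151200) = factorial_tail(3, 604800)
= factorial_tail(2, 3 * 604800) = factorial_tail(2, 1814400)
= factorial_tail(1, 2 * 1814400) = factorial_tail(1, 3628800)
n <= 1, return acc = 3628800


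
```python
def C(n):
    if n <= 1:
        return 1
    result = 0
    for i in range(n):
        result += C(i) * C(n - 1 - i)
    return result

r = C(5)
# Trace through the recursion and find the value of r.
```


C(5)
= sum of C(i) * C(5-1-i) for i in 0..4
First compute sub-values bottom-up:
  C(0) = 1, C(1) = 1
  C(2) = 1*1 + 1*1 = 2
  C(3) = 1*2 + 1*1 + 2*1 = 5
  C(4) = 1*5 + 1*2 + 2*1 + 5*1 = 14
Now C(5):
  C(0)*C(4) = 1*14 = 14
  C(1)*C(3) = 1*5 = 5
  C(2)*C(2) = 2*2 = 4
  C(3)*C(1) = 5*1 = 5
  C(4)*C(0) = 14*1 = 14
= 14 + 5 + 4 + 5 + 14
= 42


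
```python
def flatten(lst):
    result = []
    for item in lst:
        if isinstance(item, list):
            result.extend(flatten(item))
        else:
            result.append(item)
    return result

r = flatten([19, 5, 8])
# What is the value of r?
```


flatten([19, 5, 8])
Processing each element:
  19 is not a list -> append 19
  5 is not a list -> append 5
  8 is not a list -> append 8
= [19, 5, 8]


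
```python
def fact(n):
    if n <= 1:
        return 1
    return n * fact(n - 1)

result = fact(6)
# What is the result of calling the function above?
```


fact(6)
= 6 * fact(5)
= 6 * 5 * fact(4)
= 6 * 5 * 4 * fact(3)
= 6 * 5 * 4 * 3 * fact(2)
= 6 * 5 * 4 * 3 * 2 * fact(1)
= 6 * 5 * 4 * 3 * 2 * 1
= 720


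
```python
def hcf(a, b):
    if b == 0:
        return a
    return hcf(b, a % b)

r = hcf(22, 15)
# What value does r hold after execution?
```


hcf(22, 15)
= hcf(15, 22 % 15) = hcf(15, 7)
= hcf(7, 15 % 7) = hcf(7, 1)
= hcf(1, 7 % 1) = hcf(1, 0)
b == 0, return a = 1


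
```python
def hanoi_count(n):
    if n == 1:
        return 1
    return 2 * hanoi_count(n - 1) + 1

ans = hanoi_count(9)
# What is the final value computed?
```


hanoi_count(9)
= 2 * hanoi_count(8) + 1
= 2 * (2 * hanoi_count(7) + 1) + 1
= 2 * (2 * (2 * hanoi_count(6) + 1) + 1) + 1
= 2 * (2 * (2 * (2 * hanoi_count(5) + 1) + 1) + 1) + 1
= 2 * (2 * (2 * (2 * (2 * hanoi_count(4) + 1) + 1) + 1) + 1) + 1
= 2 * (2 * (2 * (2 * (2 * (2 * hanoi_count(3) + 1) + 1) + 1) + 1) + 1) + 1
= 2 * (2 * (2 * (2 * (2 * (2 * (2 * hanoi_count(2) + 1) + 1) + 1) + 1) + 1) + 1) + 1
= 2 * (2 * (2 * (2 * (2 * (2 * (2 * (2 * hanoi_count(1) + 1) + 1) + 1) + 1) + 1) + 1) + 1) + 1
Now compute bottom-up:
hanoi_count(1) = 1
hanoi_count(2) = 2 * 1 + 1 = 3
hanoi_count(3) = 2 * 3 + 1 = 7
hanoi_count(4) = 2 * 7 + 1 = 15
hanoi_count(5) = 2 * 15 + 1 = 31
hanoi_count(6) = 2 * 31 + 1 = 63
hanoi_count(7) = 2 * 63 + 1 = 127
hanoi_count(8) = 2 * 127 + 1 = 255
hanoi_count(9) = 2 * 255 + 1 = 511
= 511


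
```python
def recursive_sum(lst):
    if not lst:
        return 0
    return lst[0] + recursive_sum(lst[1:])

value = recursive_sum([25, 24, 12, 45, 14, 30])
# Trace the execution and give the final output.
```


recursive_sum([25, 24, 12, 45, 14, 30])
= 25 + recursive_sum([24, 12, 45, 14, 30])
= 25 + 24 + recursive_sum([12, 45, 14, 30])
= 25 + 24 + 12 + recursive_sum([45, 14, 30])
= 25 + 24 + 12 + 45 + recursive_sum([14, 30])
= 25 + 24 + 12 + 45 + 14 + recursive_sum([30])
= 25 + 24 + 12 + 45 + 14 + 30 + recursive_sum([])
= 25 + 24 + 12 + 45 + 14 + 30 + 0
= 150


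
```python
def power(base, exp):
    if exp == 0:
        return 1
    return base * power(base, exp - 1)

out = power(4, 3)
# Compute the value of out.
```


power(4, 3)
= 4 * power(4, 2)
= 4 * 4 * power(4, 1)
= 4 * 4 * 4 * power(4, 0)
= 4 * 4 * 4 * 1
= 64


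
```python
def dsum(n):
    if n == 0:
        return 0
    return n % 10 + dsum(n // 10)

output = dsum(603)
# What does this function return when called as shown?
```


dsum(603)
= 3 + dsum(60)
= 3 + 0 + dsum(6)
= 3 + 0 + 6 + dsum(0)
= 3 + 0 + 6 + 0
= 9


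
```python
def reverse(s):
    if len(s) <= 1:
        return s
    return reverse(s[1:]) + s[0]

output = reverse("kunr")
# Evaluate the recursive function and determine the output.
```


reverse("kunr")
= reverse("unr") + "k"
= reverse("nr") + "u" + "k"
= reverse("r") + "n" + "u" + "k"
= "r" + "n" + "u" + "k"
= "rnuk"


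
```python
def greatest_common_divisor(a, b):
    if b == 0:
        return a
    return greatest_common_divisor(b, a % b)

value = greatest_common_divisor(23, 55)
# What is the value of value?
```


greatest_common_divisor(23, 55)
= greatest_common_divisor(55, 23 % 55) = greatest_common_divisor(55, 23)
= greatest_common_divisor(23, 55 % 23) = greatest_common_divisor(23, 9)
= greatest_common_divisor(9, 23 % 9) = greatest_common_divisor(9, 5)
= greatest_common_divisor(5, 9 % 5) = greatest_common_divisor(5, 4)
= greatest_common_divisor(4, 5 % 4) = greatest_common_divisor(4, 1)
= greatest_common_divisor(1, 4 % 1) = greatest_common_divisor(1, 0)
b == 0, return a = 1


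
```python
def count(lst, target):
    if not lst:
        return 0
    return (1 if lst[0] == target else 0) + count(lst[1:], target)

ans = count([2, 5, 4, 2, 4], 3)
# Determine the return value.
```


count([2, 5, 4, 2, 4], 3)
lst[0]=2 != 3: 0 + count([5, 4, 2, 4], 3)
lst[0]=5 != 3: 0 + count([4, 2, 4], 3)
lst[0]=4 != 3: 0 + count([2, 4], 3)
lst[0]=2 != 3: 0 + count([4], 3)
lst[0]=4 != 3: 0 + count([], 3)
= 0
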